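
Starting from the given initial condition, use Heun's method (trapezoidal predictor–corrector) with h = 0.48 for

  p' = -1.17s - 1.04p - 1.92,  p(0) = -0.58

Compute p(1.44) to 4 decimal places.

Heun: k1 = f(s_n, p_n); k2 = f(s_n + h, p_n + h·k1); p_{n+1} = p_n + (h/2)·(k1 + k2).
s=0.000000, p=-0.580000:
  k1 = f(0.000000, -0.580000) = -1.316800
  k2 = f(0.480000, -1.212064) = -1.221053
  p ← -0.580000 + (0.48/2)·(-1.316800 + (-1.221053)) = -1.189085
s=0.480000, p=-1.189085:
  k1 = f(0.480000, -1.189085) = -1.244952
  k2 = f(0.960000, -1.786662) = -1.185072
  p ← -1.189085 + (0.48/2)·(-1.244952 + (-1.185072)) = -1.772290
s=0.960000, p=-1.772290:
  k1 = f(0.960000, -1.772290) = -1.200018
  k2 = f(1.440000, -2.348299) = -1.162569
  p ← -1.772290 + (0.48/2)·(-1.200018 + (-1.162569)) = -2.339311
p(1.44) ≈ -2.3393

-2.3393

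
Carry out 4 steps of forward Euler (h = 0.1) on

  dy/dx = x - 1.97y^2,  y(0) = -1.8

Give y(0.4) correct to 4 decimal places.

Euler: y_{n+1} = y_n + h·f(x_n, y_n).
x=0.000000, y=-1.800000: f=-6.382800 → y ← -1.800000 + 0.1·(-6.382800) = -2.438280
x=0.100000, y=-2.438280: f=-11.612062 → y ← -2.438280 + 0.1·(-11.612062) = -3.599486
x=0.200000, y=-3.599486: f=-25.323913 → y ← -3.599486 + 0.1·(-25.323913) = -6.131878
x=0.300000, y=-6.131878: f=-73.771848 → y ← -6.131878 + 0.1·(-73.771848) = -13.509062
y(0.4) ≈ -13.5091

-13.5091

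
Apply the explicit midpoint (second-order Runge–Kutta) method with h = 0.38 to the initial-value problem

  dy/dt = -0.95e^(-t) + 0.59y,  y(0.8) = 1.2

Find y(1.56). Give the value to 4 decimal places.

Midpoint: k1 = f(t_n, y_n); k2 = f(t_n + h/2, y_n + (h/2)·k1); y_{n+1} = y_n + h·k2.
t=0.800000, y=1.200000:
  k1 = f(0.800000, 1.200000) = 0.281137
  k2 = f(0.990000, 1.253416) = 0.386518
  y ← 1.200000 + 0.38·0.386518 = 1.346877
t=1.180000, y=1.346877:
  k1 = f(1.180000, 1.346877) = 0.502742
  k2 = f(1.370000, 1.442398) = 0.609613
  y ← 1.346877 + 0.38·0.609613 = 1.578530
y(1.56) ≈ 1.5785

1.5785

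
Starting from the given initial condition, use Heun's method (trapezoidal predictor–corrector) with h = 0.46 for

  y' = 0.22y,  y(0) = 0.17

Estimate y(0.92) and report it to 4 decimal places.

Heun: k1 = f(s_n, y_n); k2 = f(s_n + h, y_n + h·k1); y_{n+1} = y_n + (h/2)·(k1 + k2).
s=0.000000, y=0.170000:
  k1 = f(0.000000, 0.170000) = 0.037400
  k2 = f(0.460000, 0.187204) = 0.041185
  y ← 0.170000 + (0.46/2)·(0.037400 + 0.041185) = 0.188075
s=0.460000, y=0.188075:
  k1 = f(0.460000, 0.188075) = 0.041376
  k2 = f(0.920000, 0.207108) = 0.045564
  y ← 0.188075 + (0.46/2)·(0.041376 + 0.045564) = 0.208071
y(0.92) ≈ 0.2081

0.2081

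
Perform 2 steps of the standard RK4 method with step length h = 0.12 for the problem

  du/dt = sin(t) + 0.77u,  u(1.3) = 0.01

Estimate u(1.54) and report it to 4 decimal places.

RK4: k1 = f(t_n, u_n); k2 = f(t_n + h/2, u_n + (h/2)·k1); k3 = f(t_n + h/2, u_n + (h/2)·k2); k4 = f(t_n + h, u_n + h·k3); u_{n+1} = u_n + (h/6)·(k1 + 2k2 + 2k3 + k4).
t=1.300000, u=0.010000:
  k1 = f(1.300000, 0.010000) = 0.971258
  k2 = f(1.360000, 0.068275) = 1.030437
  k3 = f(1.360000, 0.071826) = 1.033171
  k4 = f(1.420000, 0.133980) = 1.091817
  u ← 0.010000 + (0.12/6)·(k1 + 2k2 + 2k3 + k4) = 0.133806
t=1.420000, u=0.133806:
  k1 = f(1.420000, 0.133806) = 1.091682
  k2 = f(1.480000, 0.199307) = 1.149347
  k3 = f(1.480000, 0.202767) = 1.152011
  k4 = f(1.540000, 0.272047) = 1.209002
  u ← 0.133806 + (0.12/6)·(k1 + 2k2 + 2k3 + k4) = 0.271874
u(1.54) ≈ 0.2719

0.2719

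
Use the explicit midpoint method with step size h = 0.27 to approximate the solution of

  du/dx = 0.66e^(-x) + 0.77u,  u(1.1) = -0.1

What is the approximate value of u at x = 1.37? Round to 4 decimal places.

Midpoint: k1 = f(x_n, u_n); k2 = f(x_n + h/2, u_n + (h/2)·k1); u_{n+1} = u_n + h·k2.
x=1.100000, u=-0.100000:
  k1 = f(1.100000, -0.100000) = 0.142695
  k2 = f(1.235000, -0.080736) = 0.129784
  u ← -0.100000 + 0.27·0.129784 = -0.064958
u(1.37) ≈ -0.0650

-0.0650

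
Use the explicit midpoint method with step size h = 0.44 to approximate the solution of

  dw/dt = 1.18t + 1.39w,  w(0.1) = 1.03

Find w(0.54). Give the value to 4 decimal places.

Midpoint: k1 = f(t_n, w_n); k2 = f(t_n + h/2, w_n + (h/2)·k1); w_{n+1} = w_n + h·k2.
t=0.100000, w=1.030000:
  k1 = f(0.100000, 1.030000) = 1.549700
  k2 = f(0.320000, 1.370934) = 2.283198
  w ← 1.030000 + 0.44·2.283198 = 2.034607
w(0.54) ≈ 2.0346

2.0346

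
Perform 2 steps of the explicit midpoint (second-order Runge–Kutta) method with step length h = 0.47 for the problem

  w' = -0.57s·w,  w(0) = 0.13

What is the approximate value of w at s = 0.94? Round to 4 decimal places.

Midpoint: k1 = f(s_n, w_n); k2 = f(s_n + h/2, w_n + (h/2)·k1); w_{n+1} = w_n + h·k2.
s=0.000000, w=0.130000:
  k1 = f(0.000000, 0.130000) = 0.000000
  k2 = f(0.235000, 0.130000) = -0.017413
  w ← 0.130000 + 0.47·(-0.017413) = 0.121816
s=0.470000, w=0.121816:
  k1 = f(0.470000, 0.121816) = -0.032634
  k2 = f(0.705000, 0.114147) = -0.045870
  w ← 0.121816 + 0.47·(-0.045870) = 0.100257
w(0.94) ≈ 0.1003

0.1003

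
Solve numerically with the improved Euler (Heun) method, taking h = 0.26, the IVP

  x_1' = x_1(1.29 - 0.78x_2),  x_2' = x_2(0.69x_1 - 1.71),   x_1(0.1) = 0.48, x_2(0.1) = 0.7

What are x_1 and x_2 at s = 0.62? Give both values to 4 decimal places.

Heun on (x_1,x_2): k1 = f(s_n, state_n); k2 = f(s_n + h, state_n + h·k1); state_{n+1} = state_n + (h/2)·(k1 + k2).
0.100000: (0.480000, 0.700000)
  k1 = (0.357120, -0.965160)
  predictor → (0.572851, 0.449058)
  k2 = (0.538328, -0.590392)
  → (0.596408, 0.497778)
0.360000: (0.596408, 0.497778)
  k1 = (0.537801, -0.646354)
  predictor → (0.736236, 0.329726)
  k2 = (0.760395, -0.396330)
  → (0.765174, 0.362229)
(x_1(0.62), x_2(0.62)) ≈ (0.7652, 0.3622)

0.7652, 0.3622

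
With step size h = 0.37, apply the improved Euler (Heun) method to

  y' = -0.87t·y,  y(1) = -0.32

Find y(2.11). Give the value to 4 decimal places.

Heun: k1 = f(t_n, y_n); k2 = f(t_n + h, y_n + h·k1); y_{n+1} = y_n + (h/2)·(k1 + k2).
t=1.000000, y=-0.320000:
  k1 = f(1.000000, -0.320000) = 0.278400
  k2 = f(1.370000, -0.216992) = 0.258633
  y ← -0.320000 + (0.37/2)·(0.278400 + 0.258633) = -0.220649
t=1.370000, y=-0.220649:
  k1 = f(1.370000, -0.220649) = 0.262991
  k2 = f(1.740000, -0.123342) = 0.186715
  y ← -0.220649 + (0.37/2)·(0.262991 + 0.186715) = -0.137453
t=1.740000, y=-0.137453:
  k1 = f(1.740000, -0.137453) = 0.208077
  k2 = f(2.110000, -0.060465) = 0.110995
  y ← -0.137453 + (0.37/2)·(0.208077 + 0.110995) = -0.078425
y(2.11) ≈ -0.0784

-0.0784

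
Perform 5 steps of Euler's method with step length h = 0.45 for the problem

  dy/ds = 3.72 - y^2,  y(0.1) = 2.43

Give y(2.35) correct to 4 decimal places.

Euler: y_{n+1} = y_n + h·f(s_n, y_n).
s=0.100000, y=2.430000: f=-2.184900 → y ← 2.430000 + 0.45·(-2.184900) = 1.446795
s=0.550000, y=1.446795: f=1.626784 → y ← 1.446795 + 0.45·1.626784 = 2.178848
s=1.000000, y=2.178848: f=-1.027378 → y ← 2.178848 + 0.45·(-1.027378) = 1.716528
s=1.450000, y=1.716528: f=0.773533 → y ← 1.716528 + 0.45·0.773533 = 2.064617
s=1.900000, y=2.064617: f=-0.542645 → y ← 2.064617 + 0.45·(-0.542645) = 1.820427
y(2.35) ≈ 1.8204

1.8204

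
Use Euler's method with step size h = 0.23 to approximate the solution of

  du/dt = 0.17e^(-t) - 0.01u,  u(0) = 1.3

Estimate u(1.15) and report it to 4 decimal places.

Euler: u_{n+1} = u_n + h·f(t_n, u_n).
t=0.000000, u=1.300000: f=0.157000 → u ← 1.300000 + 0.23·0.157000 = 1.336110
t=0.230000, u=1.336110: f=0.121710 → u ← 1.336110 + 0.23·0.121710 = 1.364103
t=0.460000, u=1.364103: f=0.093677 → u ← 1.364103 + 0.23·0.093677 = 1.385649
t=0.690000, u=1.385649: f=0.071411 → u ← 1.385649 + 0.23·0.071411 = 1.402074
t=0.920000, u=1.402074: f=0.053728 → u ← 1.402074 + 0.23·0.053728 = 1.414431
u(1.15) ≈ 1.4144

1.4144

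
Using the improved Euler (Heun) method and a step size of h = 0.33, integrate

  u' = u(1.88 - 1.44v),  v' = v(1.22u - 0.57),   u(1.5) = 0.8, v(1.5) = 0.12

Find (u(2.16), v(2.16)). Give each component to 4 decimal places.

Heun on (u,v): k1 = f(t_n, state_n); k2 = f(t_n + h, state_n + h·k1); state_{n+1} = state_n + (h/2)·(k1 + k2).
1.500000: (0.800000, 0.120000)
  k1 = (1.365760, 0.048720)
  predictor → (1.250701, 0.136078)
  k2 = (2.106241, 0.130070)
  → (1.372880, 0.149500)
1.830000: (1.372880, 0.149500)
  k1 = (2.285460, 0.165185)
  predictor → (2.127082, 0.204011)
  k2 = (3.374027, 0.413131)
  → (2.306695, 0.244923)
(u(2.16), v(2.16)) ≈ (2.3067, 0.2449)

2.3067, 0.2449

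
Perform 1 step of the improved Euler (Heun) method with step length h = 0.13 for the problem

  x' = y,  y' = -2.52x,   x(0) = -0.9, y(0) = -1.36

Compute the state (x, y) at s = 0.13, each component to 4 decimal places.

Heun on (x,y): k1 = f(s_n, state_n); k2 = f(s_n + h, state_n + h·k1); state_{n+1} = state_n + (h/2)·(k1 + k2).
0.000000: (-0.900000, -1.360000)
  k1 = (-1.360000, 2.268000)
  predictor → (-1.076800, -1.065160)
  k2 = (-1.065160, 2.713536)
  → (-1.057635, -1.036200)
(x(0.13), y(0.13)) ≈ (-1.0576, -1.0362)

-1.0576, -1.0362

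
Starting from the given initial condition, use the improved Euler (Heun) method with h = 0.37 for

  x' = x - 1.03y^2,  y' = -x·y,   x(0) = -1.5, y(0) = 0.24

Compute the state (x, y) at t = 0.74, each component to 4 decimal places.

Heun on (x,y): k1 = f(t_n, state_n); k2 = f(t_n + h, state_n + h·k1); state_{n+1} = state_n + (h/2)·(k1 + k2).
0.000000: (-1.500000, 0.240000)
  k1 = (-1.559328, 0.360000)
  predictor → (-2.076951, 0.373200)
  k2 = (-2.220408, 0.775118)
  → (-2.199251, 0.449997)
0.370000: (-2.199251, 0.449997)
  k1 = (-2.407823, 0.989656)
  predictor → (-3.090146, 0.816170)
  k2 = (-3.776263, 2.522083)
  → (-3.343307, 1.099669)
(x(0.74), y(0.74)) ≈ (-3.3433, 1.0997)

-3.3433, 1.0997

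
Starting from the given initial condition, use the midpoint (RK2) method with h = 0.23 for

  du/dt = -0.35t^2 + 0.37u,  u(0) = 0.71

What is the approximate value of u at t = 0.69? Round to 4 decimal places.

0.8770

Midpoint: k1 = f(t_n, u_n); k2 = f(t_n + h/2, u_n + (h/2)·k1); u_{n+1} = u_n + h·k2.
t=0.000000, u=0.710000:
  k1 = f(0.000000, 0.710000) = 0.262700
  k2 = f(0.115000, 0.740210) = 0.269249
  u ← 0.710000 + 0.23·0.269249 = 0.771927
t=0.230000, u=0.771927:
  k1 = f(0.230000, 0.771927) = 0.267098
  k2 = f(0.345000, 0.802644) = 0.255319
  u ← 0.771927 + 0.23·0.255319 = 0.830651
t=0.460000, u=0.830651:
  k1 = f(0.460000, 0.830651) = 0.233281
  k2 = f(0.575000, 0.857478) = 0.201548
  u ← 0.830651 + 0.23·0.201548 = 0.877007
u(0.69) ≈ 0.8770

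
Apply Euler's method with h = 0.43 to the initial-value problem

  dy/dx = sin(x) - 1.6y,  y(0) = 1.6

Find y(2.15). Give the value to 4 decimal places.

Euler: y_{n+1} = y_n + h·f(x_n, y_n).
x=0.000000, y=1.600000: f=-2.560000 → y ← 1.600000 + 0.43·(-2.560000) = 0.499200
x=0.430000, y=0.499200: f=-0.381849 → y ← 0.499200 + 0.43·(-0.381849) = 0.335005
x=0.860000, y=0.335005: f=0.221835 → y ← 0.335005 + 0.43·0.221835 = 0.430394
x=1.290000, y=0.430394: f=0.272205 → y ← 0.430394 + 0.43·0.272205 = 0.547442
x=1.720000, y=0.547442: f=0.112983 → y ← 0.547442 + 0.43·0.112983 = 0.596024
y(2.15) ≈ 0.5960

0.5960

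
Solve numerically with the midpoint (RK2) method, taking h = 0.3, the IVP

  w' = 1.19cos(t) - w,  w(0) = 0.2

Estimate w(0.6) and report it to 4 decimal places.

Midpoint: k1 = f(t_n, w_n); k2 = f(t_n + h/2, w_n + (h/2)·k1); w_{n+1} = w_n + h·k2.
t=0.000000, w=0.200000:
  k1 = f(0.000000, 0.200000) = 0.990000
  k2 = f(0.150000, 0.348500) = 0.828138
  w ← 0.200000 + 0.3·0.828138 = 0.448441
t=0.300000, w=0.448441:
  k1 = f(0.300000, 0.448441) = 0.688409
  k2 = f(0.450000, 0.551703) = 0.519829
  w ← 0.448441 + 0.3·0.519829 = 0.604390
w(0.6) ≈ 0.6044

0.6044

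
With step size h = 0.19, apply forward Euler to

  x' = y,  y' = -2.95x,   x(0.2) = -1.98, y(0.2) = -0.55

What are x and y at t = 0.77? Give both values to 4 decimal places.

Euler on (x,y): x_{n+1} = x_n + h·x', y_{n+1} = y_n + h·y'.
0.200000: (-1.980000, -0.550000); f=(-0.550000, 5.841000) → (-2.084500, 0.559790)
0.390000: (-2.084500, 0.559790); f=(0.559790, 6.149275) → (-1.978140, 1.728152)
0.580000: (-1.978140, 1.728152); f=(1.728152, 5.835513) → (-1.649791, 2.836900)
(x(0.77), y(0.77)) ≈ (-1.6498, 2.8369)

-1.6498, 2.8369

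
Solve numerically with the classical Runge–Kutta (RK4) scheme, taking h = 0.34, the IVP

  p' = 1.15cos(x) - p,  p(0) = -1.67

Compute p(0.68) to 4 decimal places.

-0.3289

RK4: k1 = f(x_n, p_n); k2 = f(x_n + h/2, p_n + (h/2)·k1); k3 = f(x_n + h/2, p_n + (h/2)·k2); k4 = f(x_n + h, p_n + h·k3); p_{n+1} = p_n + (h/6)·(k1 + 2k2 + 2k3 + k4).
x=0.000000, p=-1.670000:
  k1 = f(0.000000, -1.670000) = 2.820000
  k2 = f(0.170000, -1.190600) = 2.324022
  k3 = f(0.170000, -1.274916) = 2.408339
  k4 = f(0.340000, -0.851165) = 1.935333
  p ← -1.670000 + (0.34/6)·(k1 + 2k2 + 2k3 + k4) = -0.864197
x=0.340000, p=-0.864197:
  k1 = f(0.340000, -0.864197) = 1.948365
  k2 = f(0.510000, -0.532975) = 1.536631
  k3 = f(0.510000, -0.602970) = 1.606626
  k4 = f(0.680000, -0.317944) = 1.212153
  p ← -0.864197 + (0.34/6)·(k1 + 2k2 + 2k3 + k4) = -0.328865
p(0.68) ≈ -0.3289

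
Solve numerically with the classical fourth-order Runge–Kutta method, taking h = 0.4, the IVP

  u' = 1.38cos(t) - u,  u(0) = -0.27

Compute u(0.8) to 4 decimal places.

RK4: k1 = f(t_n, u_n); k2 = f(t_n + h/2, u_n + (h/2)·k1); k3 = f(t_n + h/2, u_n + (h/2)·k2); k4 = f(t_n + h, u_n + h·k3); u_{n+1} = u_n + (h/6)·(k1 + 2k2 + 2k3 + k4).
t=0.000000, u=-0.270000:
  k1 = f(0.000000, -0.270000) = 1.650000
  k2 = f(0.200000, 0.060000) = 1.292492
  k3 = f(0.200000, -0.011502) = 1.363994
  k4 = f(0.400000, 0.275597) = 0.995467
  u ← -0.270000 + (0.4/6)·(k1 + 2k2 + 2k3 + k4) = 0.260563
t=0.400000, u=0.260563:
  k1 = f(0.400000, 0.260563) = 1.010502
  k2 = f(0.600000, 0.462663) = 0.676300
  k3 = f(0.600000, 0.395823) = 0.743141
  k4 = f(0.800000, 0.557819) = 0.403637
  u ← 0.260563 + (0.4/6)·(k1 + 2k2 + 2k3 + k4) = 0.544097
u(0.8) ≈ 0.5441

0.5441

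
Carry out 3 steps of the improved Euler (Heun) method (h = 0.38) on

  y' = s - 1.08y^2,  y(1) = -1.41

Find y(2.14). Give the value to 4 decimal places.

-39.9039

Heun: k1 = f(s_n, y_n); k2 = f(s_n + h, y_n + h·k1); y_{n+1} = y_n + (h/2)·(k1 + k2).
s=1.000000, y=-1.410000:
  k1 = f(1.000000, -1.410000) = -1.147148
  k2 = f(1.380000, -1.845916) = -2.299999
  y ← -1.410000 + (0.38/2)·(-1.147148 + (-2.299999)) = -2.064958
s=1.380000, y=-2.064958:
  k1 = f(1.380000, -2.064958) = -3.225176
  k2 = f(1.760000, -3.290525) = -9.933757
  y ← -2.064958 + (0.38/2)·(-3.225176 + (-9.933757)) = -4.565155
s=1.760000, y=-4.565155:
  k1 = f(1.760000, -4.565155) = -20.747894
  k2 = f(2.140000, -12.449355) = -165.245349
  y ← -4.565155 + (0.38/2)·(-20.747894 + (-165.245349)) = -39.903871
y(2.14) ≈ -39.9039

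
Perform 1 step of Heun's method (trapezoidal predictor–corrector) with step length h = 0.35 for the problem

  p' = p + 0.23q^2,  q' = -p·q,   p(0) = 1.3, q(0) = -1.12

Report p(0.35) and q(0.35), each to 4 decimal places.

Heun on (p,q): k1 = f(s_n, state_n); k2 = f(s_n + h, state_n + h·k1); state_{n+1} = state_n + (h/2)·(k1 + k2).
0.000000: (1.300000, -1.120000)
  k1 = (1.588512, 1.456000)
  predictor → (1.855979, -0.610400)
  k2 = (1.941674, 1.132890)
  → (1.917783, -0.666944)
(p(0.35), q(0.35)) ≈ (1.9178, -0.6669)

1.9178, -0.6669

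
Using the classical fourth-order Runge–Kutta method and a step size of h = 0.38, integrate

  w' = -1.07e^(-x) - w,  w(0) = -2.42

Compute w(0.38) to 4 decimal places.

RK4: k1 = f(x_n, w_n); k2 = f(x_n + h/2, w_n + (h/2)·k1); k3 = f(x_n + h/2, w_n + (h/2)·k2); k4 = f(x_n + h, w_n + h·k3); w_{n+1} = w_n + (h/6)·(k1 + 2k2 + 2k3 + k4).
x=0.000000, w=-2.420000:
  k1 = f(0.000000, -2.420000) = 1.350000
  k2 = f(0.190000, -2.163500) = 1.278654
  k3 = f(0.190000, -2.177056) = 1.292210
  k4 = f(0.380000, -1.928960) = 1.197229
  w ← -2.420000 + (0.38/6)·(k1 + 2k2 + 2k3 + k4) = -1.933033
w(0.38) ≈ -1.9330

-1.9330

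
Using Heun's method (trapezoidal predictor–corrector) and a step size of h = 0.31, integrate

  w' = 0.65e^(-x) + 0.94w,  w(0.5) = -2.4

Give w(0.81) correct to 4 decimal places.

Heun: k1 = f(x_n, w_n); k2 = f(x_n + h, w_n + h·k1); w_{n+1} = w_n + (h/2)·(k1 + k2).
x=0.500000, w=-2.400000:
  k1 = f(0.500000, -2.400000) = -1.861755
  k2 = f(0.810000, -2.977144) = -2.509358
  w ← -2.400000 + (0.31/2)·(-1.861755 + (-2.509358)) = -3.077522
w(0.81) ≈ -3.0775

-3.0775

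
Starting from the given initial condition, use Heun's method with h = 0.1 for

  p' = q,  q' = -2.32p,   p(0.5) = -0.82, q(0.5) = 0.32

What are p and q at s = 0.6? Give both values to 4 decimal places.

Heun on (p,q): k1 = f(s_n, state_n); k2 = f(s_n + h, state_n + h·k1); state_{n+1} = state_n + (h/2)·(k1 + k2).
0.500000: (-0.820000, 0.320000)
  k1 = (0.320000, 1.902400)
  predictor → (-0.788000, 0.510240)
  k2 = (0.510240, 1.828160)
  → (-0.778488, 0.506528)
(p(0.6), q(0.6)) ≈ (-0.7785, 0.5065)

-0.7785, 0.5065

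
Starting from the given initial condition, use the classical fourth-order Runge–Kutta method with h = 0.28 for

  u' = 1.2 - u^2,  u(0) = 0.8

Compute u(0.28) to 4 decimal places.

RK4: k1 = f(t_n, u_n); k2 = f(t_n + h/2, u_n + (h/2)·k1); k3 = f(t_n + h/2, u_n + (h/2)·k2); k4 = f(t_n + h, u_n + h·k3); u_{n+1} = u_n + (h/6)·(k1 + 2k2 + 2k3 + k4).
t=0.000000, u=0.800000:
  k1 = f(0.000000, 0.800000) = 0.560000
  k2 = f(0.140000, 0.878400) = 0.428413
  k3 = f(0.140000, 0.859978) = 0.460438
  k4 = f(0.280000, 0.928923) = 0.337103
  u ← 0.800000 + (0.28/6)·(k1 + 2k2 + 2k3 + k4) = 0.924824
u(0.28) ≈ 0.9248

0.9248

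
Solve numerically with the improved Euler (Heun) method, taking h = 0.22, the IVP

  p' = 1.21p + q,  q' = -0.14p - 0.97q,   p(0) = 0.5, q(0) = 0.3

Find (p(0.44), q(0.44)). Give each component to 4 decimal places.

0.9817, 0.1595

Heun on (p,q): k1 = f(s_n, state_n); k2 = f(s_n + h, state_n + h·k1); state_{n+1} = state_n + (h/2)·(k1 + k2).
0.000000: (0.500000, 0.300000)
  k1 = (0.905000, -0.361000)
  predictor → (0.699100, 0.220580)
  k2 = (1.066491, -0.311837)
  → (0.716864, 0.225988)
0.220000: (0.716864, 0.225988)
  k1 = (1.093393, -0.319569)
  predictor → (0.957411, 0.155683)
  k2 = (1.314150, -0.285050)
  → (0.981694, 0.159480)
(p(0.44), q(0.44)) ≈ (0.9817, 0.1595)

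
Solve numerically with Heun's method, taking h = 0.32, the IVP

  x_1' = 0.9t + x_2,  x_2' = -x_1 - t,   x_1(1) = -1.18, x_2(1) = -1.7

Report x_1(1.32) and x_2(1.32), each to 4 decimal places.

-1.3807, -1.6526

Heun on (x_1,x_2): k1 = f(t_n, state_n); k2 = f(t_n + h, state_n + h·k1); state_{n+1} = state_n + (h/2)·(k1 + k2).
1.000000: (-1.180000, -1.700000)
  k1 = (-0.800000, 0.180000)
  predictor → (-1.436000, -1.642400)
  k2 = (-0.454400, 0.116000)
  → (-1.380704, -1.652640)
(x_1(1.32), x_2(1.32)) ≈ (-1.3807, -1.6526)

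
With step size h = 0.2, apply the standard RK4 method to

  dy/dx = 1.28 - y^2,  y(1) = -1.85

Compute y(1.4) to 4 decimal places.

-4.4441

RK4: k1 = f(x_n, y_n); k2 = f(x_n + h/2, y_n + (h/2)·k1); k3 = f(x_n + h/2, y_n + (h/2)·k2); k4 = f(x_n + h, y_n + h·k3); y_{n+1} = y_n + (h/6)·(k1 + 2k2 + 2k3 + k4).
x=1.000000, y=-1.850000:
  k1 = f(1.000000, -1.850000) = -2.142500
  k2 = f(1.100000, -2.064250) = -2.981128
  k3 = f(1.100000, -2.148113) = -3.334389
  k4 = f(1.200000, -2.516878) = -5.054673
  y ← -1.850000 + (0.2/6)·(k1 + 2k2 + 2k3 + k4) = -2.510940
x=1.200000, y=-2.510940:
  k1 = f(1.200000, -2.510940) = -5.024821
  k2 = f(1.300000, -3.013422) = -7.800714
  k3 = f(1.300000, -3.291012) = -9.550758
  k4 = f(1.400000, -4.421092) = -18.266052
  y ← -2.510940 + (0.2/6)·(k1 + 2k2 + 2k3 + k4) = -4.444067
y(1.4) ≈ -4.4441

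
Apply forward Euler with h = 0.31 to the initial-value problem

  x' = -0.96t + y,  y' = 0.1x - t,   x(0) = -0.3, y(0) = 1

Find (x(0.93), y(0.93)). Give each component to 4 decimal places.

0.3178, 0.7097

Euler on (x,y): x_{n+1} = x_n + h·x', y_{n+1} = y_n + h·y'.
0.000000: (-0.300000, 1.000000); f=(1.000000, -0.030000) → (0.010000, 0.990700)
0.310000: (0.010000, 0.990700); f=(0.693100, -0.309000) → (0.224861, 0.894910)
0.620000: (0.224861, 0.894910); f=(0.299710, -0.597514) → (0.317771, 0.709681)
(x(0.93), y(0.93)) ≈ (0.3178, 0.7097)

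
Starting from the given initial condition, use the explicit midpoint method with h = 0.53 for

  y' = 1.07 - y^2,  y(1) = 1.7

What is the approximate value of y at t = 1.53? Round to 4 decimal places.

Midpoint: k1 = f(t_n, y_n); k2 = f(t_n + h/2, y_n + (h/2)·k1); y_{n+1} = y_n + h·k2.
t=1.000000, y=1.700000:
  k1 = f(1.000000, 1.700000) = -1.820000
  k2 = f(1.265000, 1.217700) = -0.412793
  y ← 1.700000 + 0.53·(-0.412793) = 1.481220
y(1.53) ≈ 1.4812

1.4812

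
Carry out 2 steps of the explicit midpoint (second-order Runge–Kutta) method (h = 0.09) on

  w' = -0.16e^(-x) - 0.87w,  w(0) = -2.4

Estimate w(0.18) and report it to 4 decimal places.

-2.0767

Midpoint: k1 = f(x_n, w_n); k2 = f(x_n + h/2, w_n + (h/2)·k1); w_{n+1} = w_n + h·k2.
x=0.000000, w=-2.400000:
  k1 = f(0.000000, -2.400000) = 1.928000
  k2 = f(0.045000, -2.313240) = 1.859559
  w ← -2.400000 + 0.09·1.859559 = -2.232640
x=0.090000, w=-2.232640:
  k1 = f(0.090000, -2.232640) = 1.796168
  k2 = f(0.135000, -2.151812) = 1.732282
  w ← -2.232640 + 0.09·1.732282 = -2.076734
w(0.18) ≈ -2.0767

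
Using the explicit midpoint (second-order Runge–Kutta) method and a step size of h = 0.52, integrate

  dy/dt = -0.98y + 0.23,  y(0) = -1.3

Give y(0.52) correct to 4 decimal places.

-0.7172

Midpoint: k1 = f(t_n, y_n); k2 = f(t_n + h/2, y_n + (h/2)·k1); y_{n+1} = y_n + h·k2.
t=0.000000, y=-1.300000:
  k1 = f(0.000000, -1.300000) = 1.504000
  k2 = f(0.260000, -0.908960) = 1.120781
  y ← -1.300000 + 0.52·1.120781 = -0.717194
y(0.52) ≈ -0.7172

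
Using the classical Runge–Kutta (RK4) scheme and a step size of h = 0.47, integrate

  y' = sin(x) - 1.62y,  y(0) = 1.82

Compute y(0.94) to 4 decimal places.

RK4: k1 = f(x_n, y_n); k2 = f(x_n + h/2, y_n + (h/2)·k1); k3 = f(x_n + h/2, y_n + (h/2)·k2); k4 = f(x_n + h, y_n + h·k3); y_{n+1} = y_n + (h/6)·(k1 + 2k2 + 2k3 + k4).
x=0.000000, y=1.820000:
  k1 = f(0.000000, 1.820000) = -2.948400
  k2 = f(0.235000, 1.127126) = -1.593101
  k3 = f(0.235000, 1.445621) = -2.109063
  k4 = f(0.470000, 0.828740) = -0.889673
  y ← 1.820000 + (0.47/6)·(k1 + 2k2 + 2k3 + k4) = 0.939345
x=0.470000, y=0.939345:
  k1 = f(0.470000, 0.939345) = -1.068853
  k2 = f(0.705000, 0.688165) = -0.466793
  k3 = f(0.705000, 0.829649) = -0.695997
  k4 = f(0.940000, 0.612226) = -0.184249
  y ← 0.939345 + (0.47/6)·(k1 + 2k2 + 2k3 + k4) = 0.659015
y(0.94) ≈ 0.6590

0.6590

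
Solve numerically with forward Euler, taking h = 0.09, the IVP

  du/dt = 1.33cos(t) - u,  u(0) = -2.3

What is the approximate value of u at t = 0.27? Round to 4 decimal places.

-1.4078

Euler: u_{n+1} = u_n + h·f(t_n, u_n).
t=0.000000, u=-2.300000: f=3.630000 → u ← -2.300000 + 0.09·3.630000 = -1.973300
t=0.090000, u=-1.973300: f=3.297917 → u ← -1.973300 + 0.09·3.297917 = -1.676487
t=0.180000, u=-1.676487: f=2.985000 → u ← -1.676487 + 0.09·2.985000 = -1.407837
u(0.27) ≈ -1.4078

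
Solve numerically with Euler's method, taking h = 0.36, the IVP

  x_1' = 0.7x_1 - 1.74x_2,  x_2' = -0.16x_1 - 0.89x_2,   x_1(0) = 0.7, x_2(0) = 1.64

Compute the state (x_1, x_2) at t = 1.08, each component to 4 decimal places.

Euler on (x_1,x_2): x_1_{n+1} = x_1_n + h·x_1', x_2_{n+1} = x_2_n + h·x_2'.
0.000000: (0.700000, 1.640000); f=(-2.363600, -1.571600) → (-0.150896, 1.074224)
0.360000: (-0.150896, 1.074224); f=(-1.974777, -0.931916) → (-0.861816, 0.738734)
0.720000: (-0.861816, 0.738734); f=(-1.888669, -0.519583) → (-1.541736, 0.551684)
(x_1(1.08), x_2(1.08)) ≈ (-1.5417, 0.5517)

-1.5417, 0.5517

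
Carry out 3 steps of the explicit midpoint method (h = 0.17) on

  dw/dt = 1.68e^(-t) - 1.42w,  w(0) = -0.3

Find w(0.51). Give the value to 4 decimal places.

0.3084

Midpoint: k1 = f(t_n, w_n); k2 = f(t_n + h/2, w_n + (h/2)·k1); w_{n+1} = w_n + h·k2.
t=0.000000, w=-0.300000:
  k1 = f(0.000000, -0.300000) = 2.106000
  k2 = f(0.085000, -0.120990) = 1.714906
  w ← -0.300000 + 0.17·1.714906 = -0.008466
t=0.170000, w=-0.008466:
  k1 = f(0.170000, -0.008466) = 1.429378
  k2 = f(0.255000, 0.113031) = 1.141355
  w ← -0.008466 + 0.17·1.141355 = 0.185564
t=0.340000, w=0.185564:
  k1 = f(0.340000, 0.185564) = 0.932273
  k2 = f(0.425000, 0.264808) = 0.722306
  w ← 0.185564 + 0.17·0.722306 = 0.308357
w(0.51) ≈ 0.3084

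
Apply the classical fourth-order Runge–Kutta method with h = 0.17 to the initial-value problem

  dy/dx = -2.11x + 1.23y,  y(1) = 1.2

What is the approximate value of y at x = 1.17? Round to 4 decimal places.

1.0474

RK4: k1 = f(x_n, y_n); k2 = f(x_n + h/2, y_n + (h/2)·k1); k3 = f(x_n + h/2, y_n + (h/2)·k2); k4 = f(x_n + h, y_n + h·k3); y_{n+1} = y_n + (h/6)·(k1 + 2k2 + 2k3 + k4).
x=1.000000, y=1.200000:
  k1 = f(1.000000, 1.200000) = -0.634000
  k2 = f(1.085000, 1.146110) = -0.879635
  k3 = f(1.085000, 1.125231) = -0.905316
  k4 = f(1.170000, 1.046096) = -1.182002
  y ← 1.200000 + (0.17/6)·(k1 + 2k2 + 2k3 + k4) = 1.047399
y(1.17) ≈ 1.0474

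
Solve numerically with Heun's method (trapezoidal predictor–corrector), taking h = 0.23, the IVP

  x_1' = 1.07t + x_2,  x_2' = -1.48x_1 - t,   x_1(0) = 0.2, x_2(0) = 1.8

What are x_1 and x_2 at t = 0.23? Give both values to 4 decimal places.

0.6345, 1.6350

Heun on (x_1,x_2): k1 = f(t_n, state_n); k2 = f(t_n + h, state_n + h·k1); state_{n+1} = state_n + (h/2)·(k1 + k2).
0.000000: (0.200000, 1.800000)
  k1 = (1.800000, -0.296000)
  predictor → (0.614000, 1.731920)
  k2 = (1.978020, -1.138720)
  → (0.634472, 1.635007)
(x_1(0.23), x_2(0.23)) ≈ (0.6345, 1.6350)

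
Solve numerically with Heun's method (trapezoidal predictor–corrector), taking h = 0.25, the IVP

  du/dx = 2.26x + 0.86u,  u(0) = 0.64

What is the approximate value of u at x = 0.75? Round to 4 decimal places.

Heun: k1 = f(x_n, u_n); k2 = f(x_n + h, u_n + h·k1); u_{n+1} = u_n + (h/2)·(k1 + k2).
x=0.000000, u=0.640000:
  k1 = f(0.000000, 0.640000) = 0.550400
  k2 = f(0.250000, 0.777600) = 1.233736
  u ← 0.640000 + (0.25/2)·(0.550400 + 1.233736) = 0.863017
x=0.250000, u=0.863017:
  k1 = f(0.250000, 0.863017) = 1.307195
  k2 = f(0.500000, 1.189816) = 2.153241
  u ← 0.863017 + (0.25/2)·(1.307195 + 2.153241) = 1.295572
x=0.500000, u=1.295572:
  k1 = f(0.500000, 1.295572) = 2.244191
  k2 = f(0.750000, 1.856619) = 3.291693
  u ← 1.295572 + (0.25/2)·(2.244191 + 3.291693) = 1.987557
u(0.75) ≈ 1.9876

1.9876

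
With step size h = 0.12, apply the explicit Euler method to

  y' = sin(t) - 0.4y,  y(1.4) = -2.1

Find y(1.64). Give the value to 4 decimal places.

Euler: y_{n+1} = y_n + h·f(t_n, y_n).
t=1.400000, y=-2.100000: f=1.825450 → y ← -2.100000 + 0.12·1.825450 = -1.880946
t=1.520000, y=-1.880946: f=1.751089 → y ← -1.880946 + 0.12·1.751089 = -1.670815
y(1.64) ≈ -1.6708

-1.6708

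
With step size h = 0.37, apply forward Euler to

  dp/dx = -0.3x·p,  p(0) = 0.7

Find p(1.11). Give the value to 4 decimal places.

Euler: p_{n+1} = p_n + h·f(x_n, p_n).
x=0.000000, p=0.700000: f=0.000000 → p ← 0.700000 + 0.37·0.000000 = 0.700000
x=0.370000, p=0.700000: f=-0.077700 → p ← 0.700000 + 0.37·(-0.077700) = 0.671251
x=0.740000, p=0.671251: f=-0.149018 → p ← 0.671251 + 0.37·(-0.149018) = 0.616114
p(1.11) ≈ 0.6161

0.6161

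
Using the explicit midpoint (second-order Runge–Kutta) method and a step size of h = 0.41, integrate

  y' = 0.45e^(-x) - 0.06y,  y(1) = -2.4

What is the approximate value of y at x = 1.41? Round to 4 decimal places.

Midpoint: k1 = f(x_n, y_n); k2 = f(x_n + h/2, y_n + (h/2)·k1); y_{n+1} = y_n + h·k2.
x=1.000000, y=-2.400000:
  k1 = f(1.000000, -2.400000) = 0.309546
  k2 = f(1.205000, -2.336543) = 0.275054
  y ← -2.400000 + 0.41·0.275054 = -2.287228
y(1.41) ≈ -2.2872

-2.2872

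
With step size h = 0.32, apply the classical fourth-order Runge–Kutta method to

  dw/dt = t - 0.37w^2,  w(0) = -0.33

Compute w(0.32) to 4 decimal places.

RK4: k1 = f(t_n, w_n); k2 = f(t_n + h/2, w_n + (h/2)·k1); k3 = f(t_n + h/2, w_n + (h/2)·k2); k4 = f(t_n + h, w_n + h·k3); w_{n+1} = w_n + (h/6)·(k1 + 2k2 + 2k3 + k4).
t=0.000000, w=-0.330000:
  k1 = f(0.000000, -0.330000) = -0.040293
  k2 = f(0.160000, -0.336447) = 0.118117
  k3 = f(0.160000, -0.311101) = 0.124190
  k4 = f(0.320000, -0.290259) = 0.288827
  w ← -0.330000 + (0.32/6)·(k1 + 2k2 + 2k3 + k4) = -0.290899
w(0.32) ≈ -0.2909

-0.2909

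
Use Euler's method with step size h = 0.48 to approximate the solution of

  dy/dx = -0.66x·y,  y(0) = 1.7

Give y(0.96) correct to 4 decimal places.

Euler: y_{n+1} = y_n + h·f(x_n, y_n).
x=0.000000, y=1.700000: f=0.000000 → y ← 1.700000 + 0.48·0.000000 = 1.700000
x=0.480000, y=1.700000: f=-0.538560 → y ← 1.700000 + 0.48·(-0.538560) = 1.441491
y(0.96) ≈ 1.4415

1.4415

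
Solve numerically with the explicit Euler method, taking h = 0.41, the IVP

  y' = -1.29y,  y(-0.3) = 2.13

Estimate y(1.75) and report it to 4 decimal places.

0.0494

Euler: y_{n+1} = y_n + h·f(s_n, y_n).
s=-0.300000, y=2.130000: f=-2.747700 → y ← 2.130000 + 0.41·(-2.747700) = 1.003443
s=0.110000, y=1.003443: f=-1.294441 → y ← 1.003443 + 0.41·(-1.294441) = 0.472722
s=0.520000, y=0.472722: f=-0.609811 → y ← 0.472722 + 0.41·(-0.609811) = 0.222699
s=0.930000, y=0.222699: f=-0.287282 → y ← 0.222699 + 0.41·(-0.287282) = 0.104914
s=1.340000, y=0.104914: f=-0.135339 → y ← 0.104914 + 0.41·(-0.135339) = 0.049425
y(1.75) ≈ 0.0494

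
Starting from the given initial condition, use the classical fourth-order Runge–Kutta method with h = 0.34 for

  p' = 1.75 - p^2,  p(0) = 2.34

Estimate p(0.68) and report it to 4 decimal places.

RK4: k1 = f(x_n, p_n); k2 = f(x_n + h/2, p_n + (h/2)·k1); k3 = f(x_n + h/2, p_n + (h/2)·k2); k4 = f(x_n + h, p_n + h·k3); p_{n+1} = p_n + (h/6)·(k1 + 2k2 + 2k3 + k4).
x=0.000000, p=2.340000:
  k1 = f(0.000000, 2.340000) = -3.725600
  k2 = f(0.170000, 1.706648) = -1.162647
  k3 = f(0.170000, 2.142350) = -2.839663
  k4 = f(0.340000, 1.374514) = -0.139290
  p ← 2.340000 + (0.34/6)·(k1 + 2k2 + 2k3 + k4) = 1.667394
x=0.340000, p=1.667394:
  k1 = f(0.340000, 1.667394) = -1.030204
  k2 = f(0.510000, 1.492260) = -0.476839
  k3 = f(0.510000, 1.586332) = -0.766448
  k4 = f(0.680000, 1.406802) = -0.229092
  p ← 1.667394 + (0.34/6)·(k1 + 2k2 + 2k3 + k4) = 1.455128
p(0.68) ≈ 1.4551

1.4551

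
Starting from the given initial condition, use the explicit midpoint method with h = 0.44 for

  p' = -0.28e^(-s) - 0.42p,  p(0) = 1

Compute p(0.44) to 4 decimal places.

Midpoint: k1 = f(s_n, p_n); k2 = f(s_n + h/2, p_n + (h/2)·k1); p_{n+1} = p_n + h·k2.
s=0.000000, p=1.000000:
  k1 = f(0.000000, 1.000000) = -0.700000
  k2 = f(0.220000, 0.846000) = -0.580025
  p ← 1.000000 + 0.44·(-0.580025) = 0.744789
p(0.44) ≈ 0.7448

0.7448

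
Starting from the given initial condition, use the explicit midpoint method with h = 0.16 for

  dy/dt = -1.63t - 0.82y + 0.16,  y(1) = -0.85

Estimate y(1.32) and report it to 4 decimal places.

-1.1451

Midpoint: k1 = f(t_n, y_n); k2 = f(t_n + h/2, y_n + (h/2)·k1); y_{n+1} = y_n + h·k2.
t=1.000000, y=-0.850000:
  k1 = f(1.000000, -0.850000) = -0.773000
  k2 = f(1.080000, -0.911840) = -0.852691
  y ← -0.850000 + 0.16·(-0.852691) = -0.986431
t=1.160000, y=-0.986431:
  k1 = f(1.160000, -0.986431) = -0.921927
  k2 = f(1.240000, -1.060185) = -0.991849
  y ← -0.986431 + 0.16·(-0.991849) = -1.145126
y(1.32) ≈ -1.1451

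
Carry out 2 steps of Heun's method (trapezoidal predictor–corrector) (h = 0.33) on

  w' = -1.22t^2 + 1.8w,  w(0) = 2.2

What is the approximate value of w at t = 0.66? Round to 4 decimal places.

Heun: k1 = f(t_n, w_n); k2 = f(t_n + h, w_n + h·k1); w_{n+1} = w_n + (h/2)·(k1 + k2).
t=0.000000, w=2.200000:
  k1 = f(0.000000, 2.200000) = 3.960000
  k2 = f(0.330000, 3.506800) = 6.179382
  w ← 2.200000 + (0.33/2)·(3.960000 + 6.179382) = 3.872998
t=0.330000, w=3.872998:
  k1 = f(0.330000, 3.872998) = 6.838538
  k2 = f(0.660000, 6.129716) = 10.502056
  w ← 3.872998 + (0.33/2)·(6.838538 + 10.502056) = 6.734196
w(0.66) ≈ 6.7342

6.7342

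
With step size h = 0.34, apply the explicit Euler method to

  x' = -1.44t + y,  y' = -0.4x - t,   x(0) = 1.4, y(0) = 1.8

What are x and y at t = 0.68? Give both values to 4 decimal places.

Euler on (x,y): x_{n+1} = x_n + h·x', y_{n+1} = y_n + h·y'.
0.000000: (1.400000, 1.800000); f=(1.800000, -0.560000) → (2.012000, 1.609600)
0.340000: (2.012000, 1.609600); f=(1.120000, -1.144800) → (2.392800, 1.220368)
(x(0.68), y(0.68)) ≈ (2.3928, 1.2204)

2.3928, 1.2204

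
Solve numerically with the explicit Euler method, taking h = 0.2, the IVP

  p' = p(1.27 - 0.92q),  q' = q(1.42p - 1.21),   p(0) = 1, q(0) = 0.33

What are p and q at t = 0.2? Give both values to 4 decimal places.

Euler on (p,q): p_{n+1} = p_n + h·p', q_{n+1} = q_n + h·q'.
0.000000: (1.000000, 0.330000); f=(0.966400, 0.069300) → (1.193280, 0.343860)
(p(0.2), q(0.2)) ≈ (1.1933, 0.3439)

1.1933, 0.3439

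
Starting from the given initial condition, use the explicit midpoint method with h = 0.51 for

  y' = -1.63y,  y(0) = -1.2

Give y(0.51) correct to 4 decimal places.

-0.6171

Midpoint: k1 = f(s_n, y_n); k2 = f(s_n + h/2, y_n + (h/2)·k1); y_{n+1} = y_n + h·k2.
s=0.000000, y=-1.200000:
  k1 = f(0.000000, -1.200000) = 1.956000
  k2 = f(0.255000, -0.701220) = 1.142989
  y ← -1.200000 + 0.51·1.142989 = -0.617076
y(0.51) ≈ -0.6171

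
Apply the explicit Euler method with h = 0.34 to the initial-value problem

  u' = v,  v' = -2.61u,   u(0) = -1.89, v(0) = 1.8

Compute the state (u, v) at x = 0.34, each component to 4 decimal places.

Euler on (u,v): u_{n+1} = u_n + h·u', v_{n+1} = v_n + h·v'.
0.000000: (-1.890000, 1.800000); f=(1.800000, 4.932900) → (-1.278000, 3.477186)
(u(0.34), v(0.34)) ≈ (-1.2780, 3.4772)

-1.2780, 3.4772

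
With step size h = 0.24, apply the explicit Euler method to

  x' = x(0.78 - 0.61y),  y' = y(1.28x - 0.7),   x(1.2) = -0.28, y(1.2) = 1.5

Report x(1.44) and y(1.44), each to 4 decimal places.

Euler on (x,y): x_{n+1} = x_n + h·x', y_{n+1} = y_n + h·y'.
1.200000: (-0.280000, 1.500000); f=(0.037800, -1.587600) → (-0.270928, 1.118976)
(x(1.44), y(1.44)) ≈ (-0.2709, 1.1190)

-0.2709, 1.1190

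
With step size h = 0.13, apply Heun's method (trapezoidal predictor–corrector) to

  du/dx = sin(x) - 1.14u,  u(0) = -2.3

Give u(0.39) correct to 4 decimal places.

-1.4113

Heun: k1 = f(x_n, u_n); k2 = f(x_n + h, u_n + h·k1); u_{n+1} = u_n + (h/2)·(k1 + k2).
x=0.000000, u=-2.300000:
  k1 = f(0.000000, -2.300000) = 2.622000
  k2 = f(0.130000, -1.959140) = 2.363054
  u ← -2.300000 + (0.13/2)·(2.622000 + 2.363054) = -1.975972
x=0.130000, u=-1.975972:
  k1 = f(0.130000, -1.975972) = 2.382242
  k2 = f(0.260000, -1.666280) = 2.156640
  u ← -1.975972 + (0.13/2)·(2.382242 + 2.156640) = -1.680944
x=0.260000, u=-1.680944:
  k1 = f(0.260000, -1.680944) = 2.173357
  k2 = f(0.390000, -1.398408) = 1.974373
  u ← -1.680944 + (0.13/2)·(2.173357 + 1.974373) = -1.411342
u(0.39) ≈ -1.4113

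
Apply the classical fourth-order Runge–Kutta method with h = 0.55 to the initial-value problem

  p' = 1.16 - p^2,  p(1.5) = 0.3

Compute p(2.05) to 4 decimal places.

RK4: k1 = f(t_n, p_n); k2 = f(t_n + h/2, p_n + (h/2)·k1); k3 = f(t_n + h/2, p_n + (h/2)·k2); k4 = f(t_n + h, p_n + h·k3); p_{n+1} = p_n + (h/6)·(k1 + 2k2 + 2k3 + k4).
t=1.500000, p=0.300000:
  k1 = f(1.500000, 0.300000) = 1.070000
  k2 = f(1.775000, 0.594250) = 0.806867
  k3 = f(1.775000, 0.521888) = 0.887632
  k4 = f(2.050000, 0.788198) = 0.538744
  p ← 0.300000 + (0.55/6)·(k1 + 2k2 + 2k3 + k4) = 0.758126
p(2.05) ≈ 0.7581

0.7581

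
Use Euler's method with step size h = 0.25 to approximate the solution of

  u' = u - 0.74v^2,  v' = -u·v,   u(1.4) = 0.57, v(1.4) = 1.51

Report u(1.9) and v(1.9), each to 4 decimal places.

Euler on (u,v): u_{n+1} = u_n + h·u', v_{n+1} = v_n + h·v'.
1.400000: (0.570000, 1.510000); f=(-1.117274, -0.860700) → (0.290681, 1.294825)
1.650000: (0.290681, 1.294825); f=(-0.949982, -0.376382) → (0.053186, 1.200730)
(u(1.9), v(1.9)) ≈ (0.0532, 1.2007)

0.0532, 1.2007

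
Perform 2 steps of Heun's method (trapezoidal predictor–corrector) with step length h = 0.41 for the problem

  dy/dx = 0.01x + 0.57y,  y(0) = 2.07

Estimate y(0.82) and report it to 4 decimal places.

Heun: k1 = f(x_n, y_n); k2 = f(x_n + h, y_n + h·k1); y_{n+1} = y_n + (h/2)·(k1 + k2).
x=0.000000, y=2.070000:
  k1 = f(0.000000, 2.070000) = 1.179900
  k2 = f(0.410000, 2.553759) = 1.459743
  y ← 2.070000 + (0.41/2)·(1.179900 + 1.459743) = 2.611127
x=0.410000, y=2.611127:
  k1 = f(0.410000, 2.611127) = 1.492442
  k2 = f(0.820000, 3.223028) = 1.845326
  y ← 2.611127 + (0.41/2)·(1.492442 + 1.845326) = 3.295369
y(0.82) ≈ 3.2954

3.2954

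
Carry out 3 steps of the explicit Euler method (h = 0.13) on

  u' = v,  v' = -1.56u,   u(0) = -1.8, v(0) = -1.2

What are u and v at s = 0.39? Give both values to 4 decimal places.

Euler on (u,v): u_{n+1} = u_n + h·u', v_{n+1} = v_n + h·v'.
0.000000: (-1.800000, -1.200000); f=(-1.200000, 2.808000) → (-1.956000, -0.834960)
0.130000: (-1.956000, -0.834960); f=(-0.834960, 3.051360) → (-2.064545, -0.438283)
0.260000: (-2.064545, -0.438283); f=(-0.438283, 3.220690) → (-2.121522, -0.019594)
(u(0.39), v(0.39)) ≈ (-2.1215, -0.0196)

-2.1215, -0.0196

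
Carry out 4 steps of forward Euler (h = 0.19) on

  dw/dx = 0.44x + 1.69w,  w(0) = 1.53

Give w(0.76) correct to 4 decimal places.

Euler: w_{n+1} = w_n + h·f(x_n, w_n).
x=0.000000, w=1.530000: f=2.585700 → w ← 1.530000 + 0.19·2.585700 = 2.021283
x=0.190000, w=2.021283: f=3.499568 → w ← 2.021283 + 0.19·3.499568 = 2.686201
x=0.380000, w=2.686201: f=4.706880 → w ← 2.686201 + 0.19·4.706880 = 3.580508
x=0.570000, w=3.580508: f=6.301859 → w ← 3.580508 + 0.19·6.301859 = 4.777861
w(0.76) ≈ 4.7779

4.7779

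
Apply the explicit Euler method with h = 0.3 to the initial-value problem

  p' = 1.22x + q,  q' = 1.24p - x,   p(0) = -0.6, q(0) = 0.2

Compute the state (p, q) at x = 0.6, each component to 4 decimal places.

Euler on (p,q): p_{n+1} = p_n + h·p', q_{n+1} = q_n + h·q'.
0.000000: (-0.600000, 0.200000); f=(0.200000, -0.744000) → (-0.540000, -0.023200)
0.300000: (-0.540000, -0.023200); f=(0.342800, -0.969600) → (-0.437160, -0.314080)
(p(0.6), q(0.6)) ≈ (-0.4372, -0.3141)

-0.4372, -0.3141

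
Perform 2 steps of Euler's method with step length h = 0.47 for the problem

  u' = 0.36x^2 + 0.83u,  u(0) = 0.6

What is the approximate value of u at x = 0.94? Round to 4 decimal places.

Euler: u_{n+1} = u_n + h·f(x_n, u_n).
x=0.000000, u=0.600000: f=0.498000 → u ← 0.600000 + 0.47·0.498000 = 0.834060
x=0.470000, u=0.834060: f=0.771794 → u ← 0.834060 + 0.47·0.771794 = 1.196803
u(0.94) ≈ 1.1968

1.1968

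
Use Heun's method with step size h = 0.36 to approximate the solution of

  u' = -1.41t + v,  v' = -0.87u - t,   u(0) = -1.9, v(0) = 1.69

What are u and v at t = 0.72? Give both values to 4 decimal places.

-0.7364, 2.2390

Heun on (u,v): k1 = f(t_n, state_n); k2 = f(t_n + h, state_n + h·k1); state_{n+1} = state_n + (h/2)·(k1 + k2).
0.000000: (-1.900000, 1.690000)
  k1 = (1.690000, 1.653000)
  predictor → (-1.291600, 2.285080)
  k2 = (1.777480, 0.763692)
  → (-1.275854, 2.125005)
0.360000: (-1.275854, 2.125005)
  k1 = (1.617405, 0.749993)
  predictor → (-0.693588, 2.395002)
  k2 = (1.379802, -0.116578)
  → (-0.736356, 2.239019)
(u(0.72), v(0.72)) ≈ (-0.7364, 2.2390)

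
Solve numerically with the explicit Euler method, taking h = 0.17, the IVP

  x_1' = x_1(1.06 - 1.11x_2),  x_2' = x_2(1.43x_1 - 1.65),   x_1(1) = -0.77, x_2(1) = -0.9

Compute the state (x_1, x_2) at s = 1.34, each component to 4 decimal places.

Euler on (x_1,x_2): x_1_{n+1} = x_1_n + h·x_1', x_2_{n+1} = x_2_n + h·x_2'.
1.000000: (-0.770000, -0.900000); f=(-1.585430, 2.475990) → (-1.039523, -0.479082)
1.170000: (-1.039523, -0.479082); f=(-1.654693, 1.502648) → (-1.320821, -0.223631)
(x_1(1.34), x_2(1.34)) ≈ (-1.3208, -0.2236)

-1.3208, -0.2236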